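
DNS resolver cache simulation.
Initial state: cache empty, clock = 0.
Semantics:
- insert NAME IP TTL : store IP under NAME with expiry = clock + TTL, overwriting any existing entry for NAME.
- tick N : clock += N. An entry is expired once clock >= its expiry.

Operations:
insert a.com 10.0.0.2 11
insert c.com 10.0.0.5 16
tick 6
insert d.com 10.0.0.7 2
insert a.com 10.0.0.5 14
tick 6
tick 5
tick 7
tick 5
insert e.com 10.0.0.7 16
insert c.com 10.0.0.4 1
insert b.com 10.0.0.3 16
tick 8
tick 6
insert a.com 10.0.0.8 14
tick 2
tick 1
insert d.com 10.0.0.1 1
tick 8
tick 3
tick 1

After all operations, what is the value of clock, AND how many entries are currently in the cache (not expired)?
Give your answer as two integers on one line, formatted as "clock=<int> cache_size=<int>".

Op 1: insert a.com -> 10.0.0.2 (expiry=0+11=11). clock=0
Op 2: insert c.com -> 10.0.0.5 (expiry=0+16=16). clock=0
Op 3: tick 6 -> clock=6.
Op 4: insert d.com -> 10.0.0.7 (expiry=6+2=8). clock=6
Op 5: insert a.com -> 10.0.0.5 (expiry=6+14=20). clock=6
Op 6: tick 6 -> clock=12. purged={d.com}
Op 7: tick 5 -> clock=17. purged={c.com}
Op 8: tick 7 -> clock=24. purged={a.com}
Op 9: tick 5 -> clock=29.
Op 10: insert e.com -> 10.0.0.7 (expiry=29+16=45). clock=29
Op 11: insert c.com -> 10.0.0.4 (expiry=29+1=30). clock=29
Op 12: insert b.com -> 10.0.0.3 (expiry=29+16=45). clock=29
Op 13: tick 8 -> clock=37. purged={c.com}
Op 14: tick 6 -> clock=43.
Op 15: insert a.com -> 10.0.0.8 (expiry=43+14=57). clock=43
Op 16: tick 2 -> clock=45. purged={b.com,e.com}
Op 17: tick 1 -> clock=46.
Op 18: insert d.com -> 10.0.0.1 (expiry=46+1=47). clock=46
Op 19: tick 8 -> clock=54. purged={d.com}
Op 20: tick 3 -> clock=57. purged={a.com}
Op 21: tick 1 -> clock=58.
Final clock = 58
Final cache (unexpired): {} -> size=0

Answer: clock=58 cache_size=0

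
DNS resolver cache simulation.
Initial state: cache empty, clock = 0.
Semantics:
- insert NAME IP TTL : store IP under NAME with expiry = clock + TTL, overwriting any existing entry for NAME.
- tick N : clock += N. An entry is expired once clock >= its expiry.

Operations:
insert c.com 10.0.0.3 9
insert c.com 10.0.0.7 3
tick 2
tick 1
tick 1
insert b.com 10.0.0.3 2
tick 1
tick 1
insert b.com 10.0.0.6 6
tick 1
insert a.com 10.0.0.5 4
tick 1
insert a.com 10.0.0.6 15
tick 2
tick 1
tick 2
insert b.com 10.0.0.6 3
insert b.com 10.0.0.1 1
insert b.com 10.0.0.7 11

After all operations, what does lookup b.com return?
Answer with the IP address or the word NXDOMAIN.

Op 1: insert c.com -> 10.0.0.3 (expiry=0+9=9). clock=0
Op 2: insert c.com -> 10.0.0.7 (expiry=0+3=3). clock=0
Op 3: tick 2 -> clock=2.
Op 4: tick 1 -> clock=3. purged={c.com}
Op 5: tick 1 -> clock=4.
Op 6: insert b.com -> 10.0.0.3 (expiry=4+2=6). clock=4
Op 7: tick 1 -> clock=5.
Op 8: tick 1 -> clock=6. purged={b.com}
Op 9: insert b.com -> 10.0.0.6 (expiry=6+6=12). clock=6
Op 10: tick 1 -> clock=7.
Op 11: insert a.com -> 10.0.0.5 (expiry=7+4=11). clock=7
Op 12: tick 1 -> clock=8.
Op 13: insert a.com -> 10.0.0.6 (expiry=8+15=23). clock=8
Op 14: tick 2 -> clock=10.
Op 15: tick 1 -> clock=11.
Op 16: tick 2 -> clock=13. purged={b.com}
Op 17: insert b.com -> 10.0.0.6 (expiry=13+3=16). clock=13
Op 18: insert b.com -> 10.0.0.1 (expiry=13+1=14). clock=13
Op 19: insert b.com -> 10.0.0.7 (expiry=13+11=24). clock=13
lookup b.com: present, ip=10.0.0.7 expiry=24 > clock=13

Answer: 10.0.0.7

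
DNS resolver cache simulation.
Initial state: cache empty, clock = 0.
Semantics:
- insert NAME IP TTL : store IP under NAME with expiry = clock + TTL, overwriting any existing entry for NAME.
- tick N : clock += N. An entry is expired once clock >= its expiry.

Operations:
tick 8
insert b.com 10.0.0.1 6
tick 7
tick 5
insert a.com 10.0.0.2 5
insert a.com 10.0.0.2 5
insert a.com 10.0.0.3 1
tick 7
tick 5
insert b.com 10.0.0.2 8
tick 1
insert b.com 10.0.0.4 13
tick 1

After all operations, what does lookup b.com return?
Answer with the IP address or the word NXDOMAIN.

Op 1: tick 8 -> clock=8.
Op 2: insert b.com -> 10.0.0.1 (expiry=8+6=14). clock=8
Op 3: tick 7 -> clock=15. purged={b.com}
Op 4: tick 5 -> clock=20.
Op 5: insert a.com -> 10.0.0.2 (expiry=20+5=25). clock=20
Op 6: insert a.com -> 10.0.0.2 (expiry=20+5=25). clock=20
Op 7: insert a.com -> 10.0.0.3 (expiry=20+1=21). clock=20
Op 8: tick 7 -> clock=27. purged={a.com}
Op 9: tick 5 -> clock=32.
Op 10: insert b.com -> 10.0.0.2 (expiry=32+8=40). clock=32
Op 11: tick 1 -> clock=33.
Op 12: insert b.com -> 10.0.0.4 (expiry=33+13=46). clock=33
Op 13: tick 1 -> clock=34.
lookup b.com: present, ip=10.0.0.4 expiry=46 > clock=34

Answer: 10.0.0.4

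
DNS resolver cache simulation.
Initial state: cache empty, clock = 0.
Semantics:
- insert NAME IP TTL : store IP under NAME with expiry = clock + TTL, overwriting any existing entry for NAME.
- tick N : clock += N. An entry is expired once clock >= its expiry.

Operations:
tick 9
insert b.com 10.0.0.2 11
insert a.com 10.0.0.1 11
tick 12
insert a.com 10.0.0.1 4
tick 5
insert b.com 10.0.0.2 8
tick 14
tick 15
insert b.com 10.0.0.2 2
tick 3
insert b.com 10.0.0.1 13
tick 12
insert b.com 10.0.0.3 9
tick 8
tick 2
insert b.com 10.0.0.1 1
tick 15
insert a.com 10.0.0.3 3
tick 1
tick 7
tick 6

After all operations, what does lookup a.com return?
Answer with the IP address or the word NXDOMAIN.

Answer: NXDOMAIN

Derivation:
Op 1: tick 9 -> clock=9.
Op 2: insert b.com -> 10.0.0.2 (expiry=9+11=20). clock=9
Op 3: insert a.com -> 10.0.0.1 (expiry=9+11=20). clock=9
Op 4: tick 12 -> clock=21. purged={a.com,b.com}
Op 5: insert a.com -> 10.0.0.1 (expiry=21+4=25). clock=21
Op 6: tick 5 -> clock=26. purged={a.com}
Op 7: insert b.com -> 10.0.0.2 (expiry=26+8=34). clock=26
Op 8: tick 14 -> clock=40. purged={b.com}
Op 9: tick 15 -> clock=55.
Op 10: insert b.com -> 10.0.0.2 (expiry=55+2=57). clock=55
Op 11: tick 3 -> clock=58. purged={b.com}
Op 12: insert b.com -> 10.0.0.1 (expiry=58+13=71). clock=58
Op 13: tick 12 -> clock=70.
Op 14: insert b.com -> 10.0.0.3 (expiry=70+9=79). clock=70
Op 15: tick 8 -> clock=78.
Op 16: tick 2 -> clock=80. purged={b.com}
Op 17: insert b.com -> 10.0.0.1 (expiry=80+1=81). clock=80
Op 18: tick 15 -> clock=95. purged={b.com}
Op 19: insert a.com -> 10.0.0.3 (expiry=95+3=98). clock=95
Op 20: tick 1 -> clock=96.
Op 21: tick 7 -> clock=103. purged={a.com}
Op 22: tick 6 -> clock=109.
lookup a.com: not in cache (expired or never inserted)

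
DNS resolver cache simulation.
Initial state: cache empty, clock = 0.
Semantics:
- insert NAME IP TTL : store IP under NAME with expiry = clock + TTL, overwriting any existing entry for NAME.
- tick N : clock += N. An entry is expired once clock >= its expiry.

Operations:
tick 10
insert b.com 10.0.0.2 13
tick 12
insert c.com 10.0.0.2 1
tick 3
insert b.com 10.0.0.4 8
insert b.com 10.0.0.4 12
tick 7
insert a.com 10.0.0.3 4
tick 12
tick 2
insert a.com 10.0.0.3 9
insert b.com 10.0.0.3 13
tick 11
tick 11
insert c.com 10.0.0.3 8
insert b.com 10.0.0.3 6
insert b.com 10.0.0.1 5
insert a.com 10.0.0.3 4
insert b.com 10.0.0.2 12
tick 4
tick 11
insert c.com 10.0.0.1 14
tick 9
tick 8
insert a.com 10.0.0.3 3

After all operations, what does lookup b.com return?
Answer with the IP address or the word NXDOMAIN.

Answer: NXDOMAIN

Derivation:
Op 1: tick 10 -> clock=10.
Op 2: insert b.com -> 10.0.0.2 (expiry=10+13=23). clock=10
Op 3: tick 12 -> clock=22.
Op 4: insert c.com -> 10.0.0.2 (expiry=22+1=23). clock=22
Op 5: tick 3 -> clock=25. purged={b.com,c.com}
Op 6: insert b.com -> 10.0.0.4 (expiry=25+8=33). clock=25
Op 7: insert b.com -> 10.0.0.4 (expiry=25+12=37). clock=25
Op 8: tick 7 -> clock=32.
Op 9: insert a.com -> 10.0.0.3 (expiry=32+4=36). clock=32
Op 10: tick 12 -> clock=44. purged={a.com,b.com}
Op 11: tick 2 -> clock=46.
Op 12: insert a.com -> 10.0.0.3 (expiry=46+9=55). clock=46
Op 13: insert b.com -> 10.0.0.3 (expiry=46+13=59). clock=46
Op 14: tick 11 -> clock=57. purged={a.com}
Op 15: tick 11 -> clock=68. purged={b.com}
Op 16: insert c.com -> 10.0.0.3 (expiry=68+8=76). clock=68
Op 17: insert b.com -> 10.0.0.3 (expiry=68+6=74). clock=68
Op 18: insert b.com -> 10.0.0.1 (expiry=68+5=73). clock=68
Op 19: insert a.com -> 10.0.0.3 (expiry=68+4=72). clock=68
Op 20: insert b.com -> 10.0.0.2 (expiry=68+12=80). clock=68
Op 21: tick 4 -> clock=72. purged={a.com}
Op 22: tick 11 -> clock=83. purged={b.com,c.com}
Op 23: insert c.com -> 10.0.0.1 (expiry=83+14=97). clock=83
Op 24: tick 9 -> clock=92.
Op 25: tick 8 -> clock=100. purged={c.com}
Op 26: insert a.com -> 10.0.0.3 (expiry=100+3=103). clock=100
lookup b.com: not in cache (expired or never inserted)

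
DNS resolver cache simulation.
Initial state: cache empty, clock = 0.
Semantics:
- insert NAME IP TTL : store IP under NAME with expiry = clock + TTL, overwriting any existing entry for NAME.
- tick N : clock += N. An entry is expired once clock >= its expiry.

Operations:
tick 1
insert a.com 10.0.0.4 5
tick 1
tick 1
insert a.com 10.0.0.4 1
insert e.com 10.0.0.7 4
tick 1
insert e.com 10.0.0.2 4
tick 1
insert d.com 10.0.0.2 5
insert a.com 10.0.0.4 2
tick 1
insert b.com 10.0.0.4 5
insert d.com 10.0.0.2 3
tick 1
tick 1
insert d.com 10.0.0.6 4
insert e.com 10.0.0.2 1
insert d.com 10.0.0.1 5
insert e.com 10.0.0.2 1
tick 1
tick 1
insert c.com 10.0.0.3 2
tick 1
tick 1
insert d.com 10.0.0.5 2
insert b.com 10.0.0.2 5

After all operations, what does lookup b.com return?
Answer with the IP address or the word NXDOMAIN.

Op 1: tick 1 -> clock=1.
Op 2: insert a.com -> 10.0.0.4 (expiry=1+5=6). clock=1
Op 3: tick 1 -> clock=2.
Op 4: tick 1 -> clock=3.
Op 5: insert a.com -> 10.0.0.4 (expiry=3+1=4). clock=3
Op 6: insert e.com -> 10.0.0.7 (expiry=3+4=7). clock=3
Op 7: tick 1 -> clock=4. purged={a.com}
Op 8: insert e.com -> 10.0.0.2 (expiry=4+4=8). clock=4
Op 9: tick 1 -> clock=5.
Op 10: insert d.com -> 10.0.0.2 (expiry=5+5=10). clock=5
Op 11: insert a.com -> 10.0.0.4 (expiry=5+2=7). clock=5
Op 12: tick 1 -> clock=6.
Op 13: insert b.com -> 10.0.0.4 (expiry=6+5=11). clock=6
Op 14: insert d.com -> 10.0.0.2 (expiry=6+3=9). clock=6
Op 15: tick 1 -> clock=7. purged={a.com}
Op 16: tick 1 -> clock=8. purged={e.com}
Op 17: insert d.com -> 10.0.0.6 (expiry=8+4=12). clock=8
Op 18: insert e.com -> 10.0.0.2 (expiry=8+1=9). clock=8
Op 19: insert d.com -> 10.0.0.1 (expiry=8+5=13). clock=8
Op 20: insert e.com -> 10.0.0.2 (expiry=8+1=9). clock=8
Op 21: tick 1 -> clock=9. purged={e.com}
Op 22: tick 1 -> clock=10.
Op 23: insert c.com -> 10.0.0.3 (expiry=10+2=12). clock=10
Op 24: tick 1 -> clock=11. purged={b.com}
Op 25: tick 1 -> clock=12. purged={c.com}
Op 26: insert d.com -> 10.0.0.5 (expiry=12+2=14). clock=12
Op 27: insert b.com -> 10.0.0.2 (expiry=12+5=17). clock=12
lookup b.com: present, ip=10.0.0.2 expiry=17 > clock=12

Answer: 10.0.0.2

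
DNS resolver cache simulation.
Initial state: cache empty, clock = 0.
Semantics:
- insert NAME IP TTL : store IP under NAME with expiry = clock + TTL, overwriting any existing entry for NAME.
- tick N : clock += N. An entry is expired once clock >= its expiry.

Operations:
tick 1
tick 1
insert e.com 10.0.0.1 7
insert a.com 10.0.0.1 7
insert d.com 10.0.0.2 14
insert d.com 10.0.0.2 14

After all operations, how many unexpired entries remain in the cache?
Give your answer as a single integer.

Op 1: tick 1 -> clock=1.
Op 2: tick 1 -> clock=2.
Op 3: insert e.com -> 10.0.0.1 (expiry=2+7=9). clock=2
Op 4: insert a.com -> 10.0.0.1 (expiry=2+7=9). clock=2
Op 5: insert d.com -> 10.0.0.2 (expiry=2+14=16). clock=2
Op 6: insert d.com -> 10.0.0.2 (expiry=2+14=16). clock=2
Final cache (unexpired): {a.com,d.com,e.com} -> size=3

Answer: 3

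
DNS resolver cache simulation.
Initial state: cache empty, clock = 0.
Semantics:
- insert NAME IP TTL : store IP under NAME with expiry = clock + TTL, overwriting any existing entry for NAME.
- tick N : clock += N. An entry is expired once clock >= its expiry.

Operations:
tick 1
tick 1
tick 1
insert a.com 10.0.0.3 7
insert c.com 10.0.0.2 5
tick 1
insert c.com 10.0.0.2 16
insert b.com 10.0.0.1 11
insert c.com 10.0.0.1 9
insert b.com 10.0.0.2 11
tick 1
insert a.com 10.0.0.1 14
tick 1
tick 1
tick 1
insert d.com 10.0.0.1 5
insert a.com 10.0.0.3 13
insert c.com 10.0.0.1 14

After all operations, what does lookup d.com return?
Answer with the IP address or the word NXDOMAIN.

Op 1: tick 1 -> clock=1.
Op 2: tick 1 -> clock=2.
Op 3: tick 1 -> clock=3.
Op 4: insert a.com -> 10.0.0.3 (expiry=3+7=10). clock=3
Op 5: insert c.com -> 10.0.0.2 (expiry=3+5=8). clock=3
Op 6: tick 1 -> clock=4.
Op 7: insert c.com -> 10.0.0.2 (expiry=4+16=20). clock=4
Op 8: insert b.com -> 10.0.0.1 (expiry=4+11=15). clock=4
Op 9: insert c.com -> 10.0.0.1 (expiry=4+9=13). clock=4
Op 10: insert b.com -> 10.0.0.2 (expiry=4+11=15). clock=4
Op 11: tick 1 -> clock=5.
Op 12: insert a.com -> 10.0.0.1 (expiry=5+14=19). clock=5
Op 13: tick 1 -> clock=6.
Op 14: tick 1 -> clock=7.
Op 15: tick 1 -> clock=8.
Op 16: insert d.com -> 10.0.0.1 (expiry=8+5=13). clock=8
Op 17: insert a.com -> 10.0.0.3 (expiry=8+13=21). clock=8
Op 18: insert c.com -> 10.0.0.1 (expiry=8+14=22). clock=8
lookup d.com: present, ip=10.0.0.1 expiry=13 > clock=8

Answer: 10.0.0.1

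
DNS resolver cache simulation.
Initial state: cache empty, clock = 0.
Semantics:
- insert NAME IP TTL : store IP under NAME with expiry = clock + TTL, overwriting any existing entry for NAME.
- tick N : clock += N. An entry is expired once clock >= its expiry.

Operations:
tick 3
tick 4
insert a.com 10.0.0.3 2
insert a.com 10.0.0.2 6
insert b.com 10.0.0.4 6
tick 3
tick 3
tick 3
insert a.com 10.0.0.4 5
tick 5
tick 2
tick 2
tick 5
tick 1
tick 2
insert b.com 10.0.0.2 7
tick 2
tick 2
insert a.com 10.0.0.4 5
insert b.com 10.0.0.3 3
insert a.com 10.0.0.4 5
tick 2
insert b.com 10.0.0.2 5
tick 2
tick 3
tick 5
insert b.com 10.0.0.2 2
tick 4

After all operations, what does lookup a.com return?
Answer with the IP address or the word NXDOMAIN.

Answer: NXDOMAIN

Derivation:
Op 1: tick 3 -> clock=3.
Op 2: tick 4 -> clock=7.
Op 3: insert a.com -> 10.0.0.3 (expiry=7+2=9). clock=7
Op 4: insert a.com -> 10.0.0.2 (expiry=7+6=13). clock=7
Op 5: insert b.com -> 10.0.0.4 (expiry=7+6=13). clock=7
Op 6: tick 3 -> clock=10.
Op 7: tick 3 -> clock=13. purged={a.com,b.com}
Op 8: tick 3 -> clock=16.
Op 9: insert a.com -> 10.0.0.4 (expiry=16+5=21). clock=16
Op 10: tick 5 -> clock=21. purged={a.com}
Op 11: tick 2 -> clock=23.
Op 12: tick 2 -> clock=25.
Op 13: tick 5 -> clock=30.
Op 14: tick 1 -> clock=31.
Op 15: tick 2 -> clock=33.
Op 16: insert b.com -> 10.0.0.2 (expiry=33+7=40). clock=33
Op 17: tick 2 -> clock=35.
Op 18: tick 2 -> clock=37.
Op 19: insert a.com -> 10.0.0.4 (expiry=37+5=42). clock=37
Op 20: insert b.com -> 10.0.0.3 (expiry=37+3=40). clock=37
Op 21: insert a.com -> 10.0.0.4 (expiry=37+5=42). clock=37
Op 22: tick 2 -> clock=39.
Op 23: insert b.com -> 10.0.0.2 (expiry=39+5=44). clock=39
Op 24: tick 2 -> clock=41.
Op 25: tick 3 -> clock=44. purged={a.com,b.com}
Op 26: tick 5 -> clock=49.
Op 27: insert b.com -> 10.0.0.2 (expiry=49+2=51). clock=49
Op 28: tick 4 -> clock=53. purged={b.com}
lookup a.com: not in cache (expired or never inserted)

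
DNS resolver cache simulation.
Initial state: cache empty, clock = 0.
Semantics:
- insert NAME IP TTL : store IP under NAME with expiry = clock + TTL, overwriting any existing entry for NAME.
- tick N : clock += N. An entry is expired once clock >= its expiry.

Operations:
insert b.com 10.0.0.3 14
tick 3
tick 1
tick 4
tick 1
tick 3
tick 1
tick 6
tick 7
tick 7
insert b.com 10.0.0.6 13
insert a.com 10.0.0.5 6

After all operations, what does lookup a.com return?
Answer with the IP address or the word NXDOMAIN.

Answer: 10.0.0.5

Derivation:
Op 1: insert b.com -> 10.0.0.3 (expiry=0+14=14). clock=0
Op 2: tick 3 -> clock=3.
Op 3: tick 1 -> clock=4.
Op 4: tick 4 -> clock=8.
Op 5: tick 1 -> clock=9.
Op 6: tick 3 -> clock=12.
Op 7: tick 1 -> clock=13.
Op 8: tick 6 -> clock=19. purged={b.com}
Op 9: tick 7 -> clock=26.
Op 10: tick 7 -> clock=33.
Op 11: insert b.com -> 10.0.0.6 (expiry=33+13=46). clock=33
Op 12: insert a.com -> 10.0.0.5 (expiry=33+6=39). clock=33
lookup a.com: present, ip=10.0.0.5 expiry=39 > clock=33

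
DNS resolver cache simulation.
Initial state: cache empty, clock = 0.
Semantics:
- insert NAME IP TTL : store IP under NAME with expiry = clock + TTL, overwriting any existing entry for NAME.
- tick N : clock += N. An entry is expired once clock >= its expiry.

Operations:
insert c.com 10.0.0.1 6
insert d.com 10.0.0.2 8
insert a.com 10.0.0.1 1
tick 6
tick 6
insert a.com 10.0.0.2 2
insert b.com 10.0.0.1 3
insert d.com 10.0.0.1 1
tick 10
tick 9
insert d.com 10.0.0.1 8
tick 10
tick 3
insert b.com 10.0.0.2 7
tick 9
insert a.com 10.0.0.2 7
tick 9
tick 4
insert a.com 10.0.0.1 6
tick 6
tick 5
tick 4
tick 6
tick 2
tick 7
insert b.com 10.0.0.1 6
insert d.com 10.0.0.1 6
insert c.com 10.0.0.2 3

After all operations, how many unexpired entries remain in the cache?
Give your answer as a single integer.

Answer: 3

Derivation:
Op 1: insert c.com -> 10.0.0.1 (expiry=0+6=6). clock=0
Op 2: insert d.com -> 10.0.0.2 (expiry=0+8=8). clock=0
Op 3: insert a.com -> 10.0.0.1 (expiry=0+1=1). clock=0
Op 4: tick 6 -> clock=6. purged={a.com,c.com}
Op 5: tick 6 -> clock=12. purged={d.com}
Op 6: insert a.com -> 10.0.0.2 (expiry=12+2=14). clock=12
Op 7: insert b.com -> 10.0.0.1 (expiry=12+3=15). clock=12
Op 8: insert d.com -> 10.0.0.1 (expiry=12+1=13). clock=12
Op 9: tick 10 -> clock=22. purged={a.com,b.com,d.com}
Op 10: tick 9 -> clock=31.
Op 11: insert d.com -> 10.0.0.1 (expiry=31+8=39). clock=31
Op 12: tick 10 -> clock=41. purged={d.com}
Op 13: tick 3 -> clock=44.
Op 14: insert b.com -> 10.0.0.2 (expiry=44+7=51). clock=44
Op 15: tick 9 -> clock=53. purged={b.com}
Op 16: insert a.com -> 10.0.0.2 (expiry=53+7=60). clock=53
Op 17: tick 9 -> clock=62. purged={a.com}
Op 18: tick 4 -> clock=66.
Op 19: insert a.com -> 10.0.0.1 (expiry=66+6=72). clock=66
Op 20: tick 6 -> clock=72. purged={a.com}
Op 21: tick 5 -> clock=77.
Op 22: tick 4 -> clock=81.
Op 23: tick 6 -> clock=87.
Op 24: tick 2 -> clock=89.
Op 25: tick 7 -> clock=96.
Op 26: insert b.com -> 10.0.0.1 (expiry=96+6=102). clock=96
Op 27: insert d.com -> 10.0.0.1 (expiry=96+6=102). clock=96
Op 28: insert c.com -> 10.0.0.2 (expiry=96+3=99). clock=96
Final cache (unexpired): {b.com,c.com,d.com} -> size=3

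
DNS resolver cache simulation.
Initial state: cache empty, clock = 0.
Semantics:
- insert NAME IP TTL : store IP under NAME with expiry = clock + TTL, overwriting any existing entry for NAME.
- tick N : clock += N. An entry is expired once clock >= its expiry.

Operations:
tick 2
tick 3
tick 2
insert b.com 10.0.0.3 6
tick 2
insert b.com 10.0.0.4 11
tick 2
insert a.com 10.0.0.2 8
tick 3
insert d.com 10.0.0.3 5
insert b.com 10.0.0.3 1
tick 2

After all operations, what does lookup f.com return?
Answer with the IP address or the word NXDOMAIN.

Answer: NXDOMAIN

Derivation:
Op 1: tick 2 -> clock=2.
Op 2: tick 3 -> clock=5.
Op 3: tick 2 -> clock=7.
Op 4: insert b.com -> 10.0.0.3 (expiry=7+6=13). clock=7
Op 5: tick 2 -> clock=9.
Op 6: insert b.com -> 10.0.0.4 (expiry=9+11=20). clock=9
Op 7: tick 2 -> clock=11.
Op 8: insert a.com -> 10.0.0.2 (expiry=11+8=19). clock=11
Op 9: tick 3 -> clock=14.
Op 10: insert d.com -> 10.0.0.3 (expiry=14+5=19). clock=14
Op 11: insert b.com -> 10.0.0.3 (expiry=14+1=15). clock=14
Op 12: tick 2 -> clock=16. purged={b.com}
lookup f.com: not in cache (expired or never inserted)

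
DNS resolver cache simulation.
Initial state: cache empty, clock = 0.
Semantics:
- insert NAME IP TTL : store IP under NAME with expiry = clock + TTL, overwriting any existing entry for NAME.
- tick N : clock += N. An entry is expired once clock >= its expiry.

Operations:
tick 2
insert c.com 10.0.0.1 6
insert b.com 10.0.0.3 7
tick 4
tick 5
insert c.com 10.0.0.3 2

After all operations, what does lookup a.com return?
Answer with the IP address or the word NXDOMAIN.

Op 1: tick 2 -> clock=2.
Op 2: insert c.com -> 10.0.0.1 (expiry=2+6=8). clock=2
Op 3: insert b.com -> 10.0.0.3 (expiry=2+7=9). clock=2
Op 4: tick 4 -> clock=6.
Op 5: tick 5 -> clock=11. purged={b.com,c.com}
Op 6: insert c.com -> 10.0.0.3 (expiry=11+2=13). clock=11
lookup a.com: not in cache (expired or never inserted)

Answer: NXDOMAIN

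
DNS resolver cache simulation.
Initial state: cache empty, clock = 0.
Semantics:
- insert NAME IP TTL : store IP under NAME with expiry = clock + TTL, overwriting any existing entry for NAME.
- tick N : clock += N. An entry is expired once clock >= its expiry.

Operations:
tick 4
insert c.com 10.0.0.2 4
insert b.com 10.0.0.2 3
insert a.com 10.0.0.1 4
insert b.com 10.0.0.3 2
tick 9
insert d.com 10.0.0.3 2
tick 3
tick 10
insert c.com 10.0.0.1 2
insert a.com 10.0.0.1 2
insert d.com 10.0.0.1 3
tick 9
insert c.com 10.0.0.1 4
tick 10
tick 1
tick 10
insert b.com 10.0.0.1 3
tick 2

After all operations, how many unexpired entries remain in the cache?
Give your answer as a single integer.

Answer: 1

Derivation:
Op 1: tick 4 -> clock=4.
Op 2: insert c.com -> 10.0.0.2 (expiry=4+4=8). clock=4
Op 3: insert b.com -> 10.0.0.2 (expiry=4+3=7). clock=4
Op 4: insert a.com -> 10.0.0.1 (expiry=4+4=8). clock=4
Op 5: insert b.com -> 10.0.0.3 (expiry=4+2=6). clock=4
Op 6: tick 9 -> clock=13. purged={a.com,b.com,c.com}
Op 7: insert d.com -> 10.0.0.3 (expiry=13+2=15). clock=13
Op 8: tick 3 -> clock=16. purged={d.com}
Op 9: tick 10 -> clock=26.
Op 10: insert c.com -> 10.0.0.1 (expiry=26+2=28). clock=26
Op 11: insert a.com -> 10.0.0.1 (expiry=26+2=28). clock=26
Op 12: insert d.com -> 10.0.0.1 (expiry=26+3=29). clock=26
Op 13: tick 9 -> clock=35. purged={a.com,c.com,d.com}
Op 14: insert c.com -> 10.0.0.1 (expiry=35+4=39). clock=35
Op 15: tick 10 -> clock=45. purged={c.com}
Op 16: tick 1 -> clock=46.
Op 17: tick 10 -> clock=56.
Op 18: insert b.com -> 10.0.0.1 (expiry=56+3=59). clock=56
Op 19: tick 2 -> clock=58.
Final cache (unexpired): {b.com} -> size=1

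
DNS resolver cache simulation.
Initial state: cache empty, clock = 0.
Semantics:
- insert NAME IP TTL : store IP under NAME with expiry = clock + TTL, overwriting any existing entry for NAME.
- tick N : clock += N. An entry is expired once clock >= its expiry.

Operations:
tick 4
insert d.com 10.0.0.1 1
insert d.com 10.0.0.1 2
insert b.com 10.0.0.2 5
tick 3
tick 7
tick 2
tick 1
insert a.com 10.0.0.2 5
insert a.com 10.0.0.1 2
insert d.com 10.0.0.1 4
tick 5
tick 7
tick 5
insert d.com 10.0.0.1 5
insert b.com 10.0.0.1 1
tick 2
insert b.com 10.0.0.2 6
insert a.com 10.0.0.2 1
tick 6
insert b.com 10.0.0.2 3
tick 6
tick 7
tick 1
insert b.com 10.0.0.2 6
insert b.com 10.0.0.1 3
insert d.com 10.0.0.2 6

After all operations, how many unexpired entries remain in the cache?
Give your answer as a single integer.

Op 1: tick 4 -> clock=4.
Op 2: insert d.com -> 10.0.0.1 (expiry=4+1=5). clock=4
Op 3: insert d.com -> 10.0.0.1 (expiry=4+2=6). clock=4
Op 4: insert b.com -> 10.0.0.2 (expiry=4+5=9). clock=4
Op 5: tick 3 -> clock=7. purged={d.com}
Op 6: tick 7 -> clock=14. purged={b.com}
Op 7: tick 2 -> clock=16.
Op 8: tick 1 -> clock=17.
Op 9: insert a.com -> 10.0.0.2 (expiry=17+5=22). clock=17
Op 10: insert a.com -> 10.0.0.1 (expiry=17+2=19). clock=17
Op 11: insert d.com -> 10.0.0.1 (expiry=17+4=21). clock=17
Op 12: tick 5 -> clock=22. purged={a.com,d.com}
Op 13: tick 7 -> clock=29.
Op 14: tick 5 -> clock=34.
Op 15: insert d.com -> 10.0.0.1 (expiry=34+5=39). clock=34
Op 16: insert b.com -> 10.0.0.1 (expiry=34+1=35). clock=34
Op 17: tick 2 -> clock=36. purged={b.com}
Op 18: insert b.com -> 10.0.0.2 (expiry=36+6=42). clock=36
Op 19: insert a.com -> 10.0.0.2 (expiry=36+1=37). clock=36
Op 20: tick 6 -> clock=42. purged={a.com,b.com,d.com}
Op 21: insert b.com -> 10.0.0.2 (expiry=42+3=45). clock=42
Op 22: tick 6 -> clock=48. purged={b.com}
Op 23: tick 7 -> clock=55.
Op 24: tick 1 -> clock=56.
Op 25: insert b.com -> 10.0.0.2 (expiry=56+6=62). clock=56
Op 26: insert b.com -> 10.0.0.1 (expiry=56+3=59). clock=56
Op 27: insert d.com -> 10.0.0.2 (expiry=56+6=62). clock=56
Final cache (unexpired): {b.com,d.com} -> size=2

Answer: 2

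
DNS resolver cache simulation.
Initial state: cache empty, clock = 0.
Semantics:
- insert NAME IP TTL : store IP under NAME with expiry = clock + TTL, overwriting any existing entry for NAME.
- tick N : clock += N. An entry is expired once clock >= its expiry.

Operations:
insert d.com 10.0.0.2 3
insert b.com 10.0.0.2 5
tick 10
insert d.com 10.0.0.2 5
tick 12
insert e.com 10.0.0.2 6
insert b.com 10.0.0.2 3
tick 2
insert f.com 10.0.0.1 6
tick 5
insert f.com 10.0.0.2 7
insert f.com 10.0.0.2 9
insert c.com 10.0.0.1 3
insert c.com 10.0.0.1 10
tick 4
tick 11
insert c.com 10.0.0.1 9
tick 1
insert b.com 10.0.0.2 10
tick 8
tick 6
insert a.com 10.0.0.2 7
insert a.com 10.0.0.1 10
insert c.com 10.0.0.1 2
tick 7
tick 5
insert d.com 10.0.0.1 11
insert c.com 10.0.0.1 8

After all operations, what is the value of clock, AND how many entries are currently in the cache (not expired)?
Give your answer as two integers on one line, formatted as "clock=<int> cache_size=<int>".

Answer: clock=71 cache_size=2

Derivation:
Op 1: insert d.com -> 10.0.0.2 (expiry=0+3=3). clock=0
Op 2: insert b.com -> 10.0.0.2 (expiry=0+5=5). clock=0
Op 3: tick 10 -> clock=10. purged={b.com,d.com}
Op 4: insert d.com -> 10.0.0.2 (expiry=10+5=15). clock=10
Op 5: tick 12 -> clock=22. purged={d.com}
Op 6: insert e.com -> 10.0.0.2 (expiry=22+6=28). clock=22
Op 7: insert b.com -> 10.0.0.2 (expiry=22+3=25). clock=22
Op 8: tick 2 -> clock=24.
Op 9: insert f.com -> 10.0.0.1 (expiry=24+6=30). clock=24
Op 10: tick 5 -> clock=29. purged={b.com,e.com}
Op 11: insert f.com -> 10.0.0.2 (expiry=29+7=36). clock=29
Op 12: insert f.com -> 10.0.0.2 (expiry=29+9=38). clock=29
Op 13: insert c.com -> 10.0.0.1 (expiry=29+3=32). clock=29
Op 14: insert c.com -> 10.0.0.1 (expiry=29+10=39). clock=29
Op 15: tick 4 -> clock=33.
Op 16: tick 11 -> clock=44. purged={c.com,f.com}
Op 17: insert c.com -> 10.0.0.1 (expiry=44+9=53). clock=44
Op 18: tick 1 -> clock=45.
Op 19: insert b.com -> 10.0.0.2 (expiry=45+10=55). clock=45
Op 20: tick 8 -> clock=53. purged={c.com}
Op 21: tick 6 -> clock=59. purged={b.com}
Op 22: insert a.com -> 10.0.0.2 (expiry=59+7=66). clock=59
Op 23: insert a.com -> 10.0.0.1 (expiry=59+10=69). clock=59
Op 24: insert c.com -> 10.0.0.1 (expiry=59+2=61). clock=59
Op 25: tick 7 -> clock=66. purged={c.com}
Op 26: tick 5 -> clock=71. purged={a.com}
Op 27: insert d.com -> 10.0.0.1 (expiry=71+11=82). clock=71
Op 28: insert c.com -> 10.0.0.1 (expiry=71+8=79). clock=71
Final clock = 71
Final cache (unexpired): {c.com,d.com} -> size=2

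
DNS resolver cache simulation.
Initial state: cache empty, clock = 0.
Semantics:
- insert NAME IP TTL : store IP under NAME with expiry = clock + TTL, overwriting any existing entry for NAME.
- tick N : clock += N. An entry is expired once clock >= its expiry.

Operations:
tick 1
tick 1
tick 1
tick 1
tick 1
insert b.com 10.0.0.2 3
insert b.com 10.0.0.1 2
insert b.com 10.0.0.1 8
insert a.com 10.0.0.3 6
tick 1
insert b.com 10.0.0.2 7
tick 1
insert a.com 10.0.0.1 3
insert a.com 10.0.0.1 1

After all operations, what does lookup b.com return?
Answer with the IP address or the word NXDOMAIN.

Answer: 10.0.0.2

Derivation:
Op 1: tick 1 -> clock=1.
Op 2: tick 1 -> clock=2.
Op 3: tick 1 -> clock=3.
Op 4: tick 1 -> clock=4.
Op 5: tick 1 -> clock=5.
Op 6: insert b.com -> 10.0.0.2 (expiry=5+3=8). clock=5
Op 7: insert b.com -> 10.0.0.1 (expiry=5+2=7). clock=5
Op 8: insert b.com -> 10.0.0.1 (expiry=5+8=13). clock=5
Op 9: insert a.com -> 10.0.0.3 (expiry=5+6=11). clock=5
Op 10: tick 1 -> clock=6.
Op 11: insert b.com -> 10.0.0.2 (expiry=6+7=13). clock=6
Op 12: tick 1 -> clock=7.
Op 13: insert a.com -> 10.0.0.1 (expiry=7+3=10). clock=7
Op 14: insert a.com -> 10.0.0.1 (expiry=7+1=8). clock=7
lookup b.com: present, ip=10.0.0.2 expiry=13 > clock=7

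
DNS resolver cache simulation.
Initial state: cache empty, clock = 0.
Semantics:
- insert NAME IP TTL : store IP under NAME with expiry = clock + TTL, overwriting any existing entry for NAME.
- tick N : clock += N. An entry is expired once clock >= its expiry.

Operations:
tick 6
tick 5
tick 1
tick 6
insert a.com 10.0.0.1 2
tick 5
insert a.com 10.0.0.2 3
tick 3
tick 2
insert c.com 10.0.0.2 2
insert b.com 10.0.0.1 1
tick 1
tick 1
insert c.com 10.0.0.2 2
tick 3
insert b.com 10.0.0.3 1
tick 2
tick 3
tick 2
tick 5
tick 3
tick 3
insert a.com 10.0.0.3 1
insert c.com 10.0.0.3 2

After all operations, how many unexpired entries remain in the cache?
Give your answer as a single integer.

Op 1: tick 6 -> clock=6.
Op 2: tick 5 -> clock=11.
Op 3: tick 1 -> clock=12.
Op 4: tick 6 -> clock=18.
Op 5: insert a.com -> 10.0.0.1 (expiry=18+2=20). clock=18
Op 6: tick 5 -> clock=23. purged={a.com}
Op 7: insert a.com -> 10.0.0.2 (expiry=23+3=26). clock=23
Op 8: tick 3 -> clock=26. purged={a.com}
Op 9: tick 2 -> clock=28.
Op 10: insert c.com -> 10.0.0.2 (expiry=28+2=30). clock=28
Op 11: insert b.com -> 10.0.0.1 (expiry=28+1=29). clock=28
Op 12: tick 1 -> clock=29. purged={b.com}
Op 13: tick 1 -> clock=30. purged={c.com}
Op 14: insert c.com -> 10.0.0.2 (expiry=30+2=32). clock=30
Op 15: tick 3 -> clock=33. purged={c.com}
Op 16: insert b.com -> 10.0.0.3 (expiry=33+1=34). clock=33
Op 17: tick 2 -> clock=35. purged={b.com}
Op 18: tick 3 -> clock=38.
Op 19: tick 2 -> clock=40.
Op 20: tick 5 -> clock=45.
Op 21: tick 3 -> clock=48.
Op 22: tick 3 -> clock=51.
Op 23: insert a.com -> 10.0.0.3 (expiry=51+1=52). clock=51
Op 24: insert c.com -> 10.0.0.3 (expiry=51+2=53). clock=51
Final cache (unexpired): {a.com,c.com} -> size=2

Answer: 2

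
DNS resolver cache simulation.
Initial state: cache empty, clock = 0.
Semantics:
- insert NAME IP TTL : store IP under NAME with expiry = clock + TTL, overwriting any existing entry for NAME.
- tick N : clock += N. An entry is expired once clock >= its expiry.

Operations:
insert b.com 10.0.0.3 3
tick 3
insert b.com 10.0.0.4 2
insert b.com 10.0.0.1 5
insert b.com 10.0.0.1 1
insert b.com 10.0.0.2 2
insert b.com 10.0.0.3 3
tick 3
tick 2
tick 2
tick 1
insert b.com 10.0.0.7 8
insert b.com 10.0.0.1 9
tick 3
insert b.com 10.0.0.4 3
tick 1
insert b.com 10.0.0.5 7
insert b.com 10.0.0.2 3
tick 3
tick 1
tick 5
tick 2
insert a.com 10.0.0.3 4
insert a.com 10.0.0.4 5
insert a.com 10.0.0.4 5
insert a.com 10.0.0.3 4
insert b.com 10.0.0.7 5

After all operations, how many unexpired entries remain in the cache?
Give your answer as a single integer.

Op 1: insert b.com -> 10.0.0.3 (expiry=0+3=3). clock=0
Op 2: tick 3 -> clock=3. purged={b.com}
Op 3: insert b.com -> 10.0.0.4 (expiry=3+2=5). clock=3
Op 4: insert b.com -> 10.0.0.1 (expiry=3+5=8). clock=3
Op 5: insert b.com -> 10.0.0.1 (expiry=3+1=4). clock=3
Op 6: insert b.com -> 10.0.0.2 (expiry=3+2=5). clock=3
Op 7: insert b.com -> 10.0.0.3 (expiry=3+3=6). clock=3
Op 8: tick 3 -> clock=6. purged={b.com}
Op 9: tick 2 -> clock=8.
Op 10: tick 2 -> clock=10.
Op 11: tick 1 -> clock=11.
Op 12: insert b.com -> 10.0.0.7 (expiry=11+8=19). clock=11
Op 13: insert b.com -> 10.0.0.1 (expiry=11+9=20). clock=11
Op 14: tick 3 -> clock=14.
Op 15: insert b.com -> 10.0.0.4 (expiry=14+3=17). clock=14
Op 16: tick 1 -> clock=15.
Op 17: insert b.com -> 10.0.0.5 (expiry=15+7=22). clock=15
Op 18: insert b.com -> 10.0.0.2 (expiry=15+3=18). clock=15
Op 19: tick 3 -> clock=18. purged={b.com}
Op 20: tick 1 -> clock=19.
Op 21: tick 5 -> clock=24.
Op 22: tick 2 -> clock=26.
Op 23: insert a.com -> 10.0.0.3 (expiry=26+4=30). clock=26
Op 24: insert a.com -> 10.0.0.4 (expiry=26+5=31). clock=26
Op 25: insert a.com -> 10.0.0.4 (expiry=26+5=31). clock=26
Op 26: insert a.com -> 10.0.0.3 (expiry=26+4=30). clock=26
Op 27: insert b.com -> 10.0.0.7 (expiry=26+5=31). clock=26
Final cache (unexpired): {a.com,b.com} -> size=2

Answer: 2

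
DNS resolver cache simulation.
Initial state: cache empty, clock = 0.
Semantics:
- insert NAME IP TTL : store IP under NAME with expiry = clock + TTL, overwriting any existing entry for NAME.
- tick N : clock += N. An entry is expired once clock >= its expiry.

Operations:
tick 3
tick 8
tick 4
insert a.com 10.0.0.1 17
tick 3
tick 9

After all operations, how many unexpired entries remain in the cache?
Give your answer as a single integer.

Answer: 1

Derivation:
Op 1: tick 3 -> clock=3.
Op 2: tick 8 -> clock=11.
Op 3: tick 4 -> clock=15.
Op 4: insert a.com -> 10.0.0.1 (expiry=15+17=32). clock=15
Op 5: tick 3 -> clock=18.
Op 6: tick 9 -> clock=27.
Final cache (unexpired): {a.com} -> size=1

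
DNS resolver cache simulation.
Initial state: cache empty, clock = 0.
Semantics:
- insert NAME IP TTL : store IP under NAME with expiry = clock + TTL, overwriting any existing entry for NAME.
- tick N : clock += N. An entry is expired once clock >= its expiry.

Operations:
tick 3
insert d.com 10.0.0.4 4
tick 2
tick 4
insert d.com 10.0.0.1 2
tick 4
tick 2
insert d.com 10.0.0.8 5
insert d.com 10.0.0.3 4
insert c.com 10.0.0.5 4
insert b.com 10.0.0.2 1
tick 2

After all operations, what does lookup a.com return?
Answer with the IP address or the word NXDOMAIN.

Answer: NXDOMAIN

Derivation:
Op 1: tick 3 -> clock=3.
Op 2: insert d.com -> 10.0.0.4 (expiry=3+4=7). clock=3
Op 3: tick 2 -> clock=5.
Op 4: tick 4 -> clock=9. purged={d.com}
Op 5: insert d.com -> 10.0.0.1 (expiry=9+2=11). clock=9
Op 6: tick 4 -> clock=13. purged={d.com}
Op 7: tick 2 -> clock=15.
Op 8: insert d.com -> 10.0.0.8 (expiry=15+5=20). clock=15
Op 9: insert d.com -> 10.0.0.3 (expiry=15+4=19). clock=15
Op 10: insert c.com -> 10.0.0.5 (expiry=15+4=19). clock=15
Op 11: insert b.com -> 10.0.0.2 (expiry=15+1=16). clock=15
Op 12: tick 2 -> clock=17. purged={b.com}
lookup a.com: not in cache (expired or never inserted)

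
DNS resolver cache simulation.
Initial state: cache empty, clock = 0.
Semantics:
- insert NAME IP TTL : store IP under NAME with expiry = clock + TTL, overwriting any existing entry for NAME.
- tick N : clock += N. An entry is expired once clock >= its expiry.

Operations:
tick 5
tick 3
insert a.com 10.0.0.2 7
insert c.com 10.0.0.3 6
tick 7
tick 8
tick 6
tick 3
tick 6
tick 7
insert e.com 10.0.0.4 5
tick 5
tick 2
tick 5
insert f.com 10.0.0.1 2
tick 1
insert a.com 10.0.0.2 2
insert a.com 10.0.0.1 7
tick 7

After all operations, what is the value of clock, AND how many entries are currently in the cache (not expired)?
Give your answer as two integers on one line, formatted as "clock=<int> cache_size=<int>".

Op 1: tick 5 -> clock=5.
Op 2: tick 3 -> clock=8.
Op 3: insert a.com -> 10.0.0.2 (expiry=8+7=15). clock=8
Op 4: insert c.com -> 10.0.0.3 (expiry=8+6=14). clock=8
Op 5: tick 7 -> clock=15. purged={a.com,c.com}
Op 6: tick 8 -> clock=23.
Op 7: tick 6 -> clock=29.
Op 8: tick 3 -> clock=32.
Op 9: tick 6 -> clock=38.
Op 10: tick 7 -> clock=45.
Op 11: insert e.com -> 10.0.0.4 (expiry=45+5=50). clock=45
Op 12: tick 5 -> clock=50. purged={e.com}
Op 13: tick 2 -> clock=52.
Op 14: tick 5 -> clock=57.
Op 15: insert f.com -> 10.0.0.1 (expiry=57+2=59). clock=57
Op 16: tick 1 -> clock=58.
Op 17: insert a.com -> 10.0.0.2 (expiry=58+2=60). clock=58
Op 18: insert a.com -> 10.0.0.1 (expiry=58+7=65). clock=58
Op 19: tick 7 -> clock=65. purged={a.com,f.com}
Final clock = 65
Final cache (unexpired): {} -> size=0

Answer: clock=65 cache_size=0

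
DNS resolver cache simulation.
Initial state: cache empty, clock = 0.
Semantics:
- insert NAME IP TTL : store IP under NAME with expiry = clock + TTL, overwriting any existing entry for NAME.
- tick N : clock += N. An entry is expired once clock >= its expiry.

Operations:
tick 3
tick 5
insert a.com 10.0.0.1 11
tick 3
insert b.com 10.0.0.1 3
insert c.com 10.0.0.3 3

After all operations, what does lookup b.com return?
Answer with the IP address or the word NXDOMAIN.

Op 1: tick 3 -> clock=3.
Op 2: tick 5 -> clock=8.
Op 3: insert a.com -> 10.0.0.1 (expiry=8+11=19). clock=8
Op 4: tick 3 -> clock=11.
Op 5: insert b.com -> 10.0.0.1 (expiry=11+3=14). clock=11
Op 6: insert c.com -> 10.0.0.3 (expiry=11+3=14). clock=11
lookup b.com: present, ip=10.0.0.1 expiry=14 > clock=11

Answer: 10.0.0.1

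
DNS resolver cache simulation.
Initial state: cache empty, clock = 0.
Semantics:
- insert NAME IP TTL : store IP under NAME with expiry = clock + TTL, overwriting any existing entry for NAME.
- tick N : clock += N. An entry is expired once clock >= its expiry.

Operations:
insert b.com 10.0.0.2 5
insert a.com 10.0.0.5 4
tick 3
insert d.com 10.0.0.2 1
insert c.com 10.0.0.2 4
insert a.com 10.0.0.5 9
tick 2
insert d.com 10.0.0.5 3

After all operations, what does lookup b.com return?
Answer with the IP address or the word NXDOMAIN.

Answer: NXDOMAIN

Derivation:
Op 1: insert b.com -> 10.0.0.2 (expiry=0+5=5). clock=0
Op 2: insert a.com -> 10.0.0.5 (expiry=0+4=4). clock=0
Op 3: tick 3 -> clock=3.
Op 4: insert d.com -> 10.0.0.2 (expiry=3+1=4). clock=3
Op 5: insert c.com -> 10.0.0.2 (expiry=3+4=7). clock=3
Op 6: insert a.com -> 10.0.0.5 (expiry=3+9=12). clock=3
Op 7: tick 2 -> clock=5. purged={b.com,d.com}
Op 8: insert d.com -> 10.0.0.5 (expiry=5+3=8). clock=5
lookup b.com: not in cache (expired or never inserted)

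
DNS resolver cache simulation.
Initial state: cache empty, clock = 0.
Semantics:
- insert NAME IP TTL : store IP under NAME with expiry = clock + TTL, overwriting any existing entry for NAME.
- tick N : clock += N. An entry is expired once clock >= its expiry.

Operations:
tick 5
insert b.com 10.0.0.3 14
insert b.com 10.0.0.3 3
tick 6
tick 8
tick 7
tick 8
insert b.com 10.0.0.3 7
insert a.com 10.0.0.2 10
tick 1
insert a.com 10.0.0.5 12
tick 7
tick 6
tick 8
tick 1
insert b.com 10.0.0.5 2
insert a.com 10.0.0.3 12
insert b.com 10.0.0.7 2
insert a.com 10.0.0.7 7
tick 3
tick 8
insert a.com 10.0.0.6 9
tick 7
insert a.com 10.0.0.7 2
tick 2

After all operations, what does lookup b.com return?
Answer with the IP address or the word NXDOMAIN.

Answer: NXDOMAIN

Derivation:
Op 1: tick 5 -> clock=5.
Op 2: insert b.com -> 10.0.0.3 (expiry=5+14=19). clock=5
Op 3: insert b.com -> 10.0.0.3 (expiry=5+3=8). clock=5
Op 4: tick 6 -> clock=11. purged={b.com}
Op 5: tick 8 -> clock=19.
Op 6: tick 7 -> clock=26.
Op 7: tick 8 -> clock=34.
Op 8: insert b.com -> 10.0.0.3 (expiry=34+7=41). clock=34
Op 9: insert a.com -> 10.0.0.2 (expiry=34+10=44). clock=34
Op 10: tick 1 -> clock=35.
Op 11: insert a.com -> 10.0.0.5 (expiry=35+12=47). clock=35
Op 12: tick 7 -> clock=42. purged={b.com}
Op 13: tick 6 -> clock=48. purged={a.com}
Op 14: tick 8 -> clock=56.
Op 15: tick 1 -> clock=57.
Op 16: insert b.com -> 10.0.0.5 (expiry=57+2=59). clock=57
Op 17: insert a.com -> 10.0.0.3 (expiry=57+12=69). clock=57
Op 18: insert b.com -> 10.0.0.7 (expiry=57+2=59). clock=57
Op 19: insert a.com -> 10.0.0.7 (expiry=57+7=64). clock=57
Op 20: tick 3 -> clock=60. purged={b.com}
Op 21: tick 8 -> clock=68. purged={a.com}
Op 22: insert a.com -> 10.0.0.6 (expiry=68+9=77). clock=68
Op 23: tick 7 -> clock=75.
Op 24: insert a.com -> 10.0.0.7 (expiry=75+2=77). clock=75
Op 25: tick 2 -> clock=77. purged={a.com}
lookup b.com: not in cache (expired or never inserted)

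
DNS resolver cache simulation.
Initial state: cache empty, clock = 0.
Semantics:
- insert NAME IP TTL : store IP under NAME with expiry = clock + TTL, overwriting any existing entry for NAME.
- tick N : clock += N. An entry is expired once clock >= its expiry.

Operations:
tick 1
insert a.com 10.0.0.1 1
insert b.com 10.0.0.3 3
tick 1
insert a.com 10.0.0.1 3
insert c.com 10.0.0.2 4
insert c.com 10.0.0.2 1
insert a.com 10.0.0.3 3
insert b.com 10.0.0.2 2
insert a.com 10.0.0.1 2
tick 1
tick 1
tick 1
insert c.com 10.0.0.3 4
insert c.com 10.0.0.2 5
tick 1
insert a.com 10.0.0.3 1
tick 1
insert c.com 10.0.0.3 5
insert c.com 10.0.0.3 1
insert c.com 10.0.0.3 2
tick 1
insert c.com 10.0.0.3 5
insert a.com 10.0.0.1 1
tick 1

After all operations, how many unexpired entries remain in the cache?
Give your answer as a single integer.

Answer: 1

Derivation:
Op 1: tick 1 -> clock=1.
Op 2: insert a.com -> 10.0.0.1 (expiry=1+1=2). clock=1
Op 3: insert b.com -> 10.0.0.3 (expiry=1+3=4). clock=1
Op 4: tick 1 -> clock=2. purged={a.com}
Op 5: insert a.com -> 10.0.0.1 (expiry=2+3=5). clock=2
Op 6: insert c.com -> 10.0.0.2 (expiry=2+4=6). clock=2
Op 7: insert c.com -> 10.0.0.2 (expiry=2+1=3). clock=2
Op 8: insert a.com -> 10.0.0.3 (expiry=2+3=5). clock=2
Op 9: insert b.com -> 10.0.0.2 (expiry=2+2=4). clock=2
Op 10: insert a.com -> 10.0.0.1 (expiry=2+2=4). clock=2
Op 11: tick 1 -> clock=3. purged={c.com}
Op 12: tick 1 -> clock=4. purged={a.com,b.com}
Op 13: tick 1 -> clock=5.
Op 14: insert c.com -> 10.0.0.3 (expiry=5+4=9). clock=5
Op 15: insert c.com -> 10.0.0.2 (expiry=5+5=10). clock=5
Op 16: tick 1 -> clock=6.
Op 17: insert a.com -> 10.0.0.3 (expiry=6+1=7). clock=6
Op 18: tick 1 -> clock=7. purged={a.com}
Op 19: insert c.com -> 10.0.0.3 (expiry=7+5=12). clock=7
Op 20: insert c.com -> 10.0.0.3 (expiry=7+1=8). clock=7
Op 21: insert c.com -> 10.0.0.3 (expiry=7+2=9). clock=7
Op 22: tick 1 -> clock=8.
Op 23: insert c.com -> 10.0.0.3 (expiry=8+5=13). clock=8
Op 24: insert a.com -> 10.0.0.1 (expiry=8+1=9). clock=8
Op 25: tick 1 -> clock=9. purged={a.com}
Final cache (unexpired): {c.com} -> size=1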